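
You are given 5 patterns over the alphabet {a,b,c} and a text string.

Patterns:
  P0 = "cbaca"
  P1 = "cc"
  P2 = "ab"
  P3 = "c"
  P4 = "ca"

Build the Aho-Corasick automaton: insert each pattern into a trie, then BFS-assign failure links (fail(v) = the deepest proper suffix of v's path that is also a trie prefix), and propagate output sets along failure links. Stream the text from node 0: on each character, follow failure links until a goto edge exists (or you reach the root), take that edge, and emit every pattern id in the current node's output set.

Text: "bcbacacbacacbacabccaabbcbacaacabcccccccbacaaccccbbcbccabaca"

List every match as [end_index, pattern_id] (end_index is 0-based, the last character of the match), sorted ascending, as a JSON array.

Build automaton:
Trie (insert patterns):
  n0 'ε': a→7 c→1
  n1 'c': a→9 b→2 c→6  ←P3
  n2 'cb': a→3
  n3 'cba': c→4
  n4 'cbac': a→5
  n5 'cbaca': ·  ←P0
  n6 'cc': ·  ←P1
  n7 'a': b→8
  n8 'ab': ·  ←P2
  n9 'ca': ·  ←P4

BFS fail/out derivation:
  fail(1) 'c': from fail(0)=0 chase 'c': 0 ⇒ 0;  out={3}∪out(0)={3}
  fail(7) 'a': from fail(0)=0 chase 'a': 0 ⇒ 0;  out=∅∪out(0)=∅
  fail(2) 'cb': from fail(1)=0 chase 'b': 0 ⇒ 0;  out=∅∪out(0)=∅
  fail(6) 'cc': from fail(1)=0 chase 'c': 0 ⇒ 1;  out={1}∪out(1)={1,3}
  fail(8) 'ab': from fail(7)=0 chase 'b': 0 ⇒ 0;  out={2}∪out(0)={2}
  fail(9) 'ca': from fail(1)=0 chase 'a': 0 ⇒ 7;  out={4}∪out(7)={4}
  fail(3) 'cba': from fail(2)=0 chase 'a': 0 ⇒ 7;  out=∅∪out(7)=∅
  fail(4) 'cbac': from fail(3)=7 chase 'c': 7→0 ⇒ 1;  out=∅∪out(1)={3}
  fail(5) 'cbaca': from fail(4)=1 chase 'a': 1 ⇒ 9;  out={0}∪out(9)={0,4}

Scan:
pos 0 'b': at 0
pos 1 'c': at 1  emit P3@[1:1]
pos 2 'b': at 2
pos 3 'a': at 3
pos 4 'c': at 4  emit P3@[4:4]
pos 5 'a': at 5  emit P0@[1:5],P4@[4:5]
pos 6 'c': at 1 (fail-walked)  emit P3@[6:6]
pos 7 'b': at 2
pos 8 'a': at 3
pos 9 'c': at 4  emit P3@[9:9]
pos 10 'a': at 5  emit P0@[6:10],P4@[9:10]
pos 11 'c': at 1 (fail-walked)  emit P3@[11:11]
pos 12 'b': at 2
pos 13 'a': at 3
pos 14 'c': at 4  emit P3@[14:14]
pos 15 'a': at 5  emit P0@[11:15],P4@[14:15]
pos 16 'b': at 8 (fail-walked)  emit P2@[15:16]
pos 17 'c': at 1 (fail-walked)  emit P3@[17:17]
pos 18 'c': at 6  emit P1@[17:18],P3@[18:18]
pos 19 'a': at 9 (fail-walked)  emit P4@[18:19]
pos 20 'a': at 7 (fail-walked)
pos 21 'b': at 8  emit P2@[20:21]
pos 22 'b': at 0 (fail-walked)
pos 23 'c': at 1  emit P3@[23:23]
pos 24 'b': at 2
pos 25 'a': at 3
pos 26 'c': at 4  emit P3@[26:26]
pos 27 'a': at 5  emit P0@[23:27],P4@[26:27]
pos 28 'a': at 7 (fail-walked)
pos 29 'c': at 1 (fail-walked)  emit P3@[29:29]
pos 30 'a': at 9  emit P4@[29:30]
pos 31 'b': at 8 (fail-walked)  emit P2@[30:31]
pos 32 'c': at 1 (fail-walked)  emit P3@[32:32]
pos 33 'c': at 6  emit P1@[32:33],P3@[33:33]
pos 34 'c': at 6 (fail-walked)  emit P1@[33:34],P3@[34:34]
pos 35 'c': at 6 (fail-walked)  emit P1@[34:35],P3@[35:35]
pos 36 'c': at 6 (fail-walked)  emit P1@[35:36],P3@[36:36]
pos 37 'c': at 6 (fail-walked)  emit P1@[36:37],P3@[37:37]
pos 38 'c': at 6 (fail-walked)  emit P1@[37:38],P3@[38:38]
pos 39 'b': at 2 (fail-walked)
pos 40 'a': at 3
pos 41 'c': at 4  emit P3@[41:41]
pos 42 'a': at 5  emit P0@[38:42],P4@[41:42]
pos 43 'a': at 7 (fail-walked)
pos 44 'c': at 1 (fail-walked)  emit P3@[44:44]
pos 45 'c': at 6  emit P1@[44:45],P3@[45:45]
pos 46 'c': at 6 (fail-walked)  emit P1@[45:46],P3@[46:46]
pos 47 'c': at 6 (fail-walked)  emit P1@[46:47],P3@[47:47]
pos 48 'b': at 2 (fail-walked)
pos 49 'b': at 0 (fail-walked)
pos 50 'c': at 1  emit P3@[50:50]
pos 51 'b': at 2
pos 52 'c': at 1 (fail-walked)  emit P3@[52:52]
pos 53 'c': at 6  emit P1@[52:53],P3@[53:53]
pos 54 'a': at 9 (fail-walked)  emit P4@[53:54]
pos 55 'b': at 8 (fail-walked)  emit P2@[54:55]
pos 56 'a': at 7 (fail-walked)
pos 57 'c': at 1 (fail-walked)  emit P3@[57:57]
pos 58 'a': at 9  emit P4@[57:58]

Result: [[1,3],[4,3],[5,0],[5,4],[6,3],[9,3],[10,0],[10,4],[11,3],[14,3],[15,0],[15,4],[16,2],[17,3],[18,1],[18,3],[19,4],[21,2],[23,3],[26,3],[27,0],[27,4],[29,3],[30,4],[31,2],[32,3],[33,1],[33,3],[34,1],[34,3],[35,1],[35,3],[36,1],[36,3],[37,1],[37,3],[38,1],[38,3],[41,3],[42,0],[42,4],[44,3],[45,1],[45,3],[46,1],[46,3],[47,1],[47,3],[50,3],[52,3],[53,1],[53,3],[54,4],[55,2],[57,3],[58,4]]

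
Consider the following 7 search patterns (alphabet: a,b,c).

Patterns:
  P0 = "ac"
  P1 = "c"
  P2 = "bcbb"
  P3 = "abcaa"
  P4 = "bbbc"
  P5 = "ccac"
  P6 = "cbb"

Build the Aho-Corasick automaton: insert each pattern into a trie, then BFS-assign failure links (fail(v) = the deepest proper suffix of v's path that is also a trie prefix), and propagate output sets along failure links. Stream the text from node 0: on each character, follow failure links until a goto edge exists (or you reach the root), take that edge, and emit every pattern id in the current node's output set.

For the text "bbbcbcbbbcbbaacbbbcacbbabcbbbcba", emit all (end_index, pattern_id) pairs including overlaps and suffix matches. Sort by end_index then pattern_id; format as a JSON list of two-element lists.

Build automaton:
Trie (insert patterns):
  n0 'ε': a→1 b→4 c→3
  n1 'a': b→8 c→2
  n2 'ac': ·  [P0 ends]
  n3 'c': b→18 c→15  [P1 ends]
  n4 'b': b→12 c→5
  n5 'bc': b→6
  n6 'bcb': b→7
  n7 'bcbb': ·  [P2 ends]
  n8 'ab': c→9
  n9 'abc': a→10
  n10 'abca': a→11
  n11 'abcaa': ·  [P3 ends]
  n12 'bb': b→13
  n13 'bbb': c→14
  n14 'bbbc': ·  [P4 ends]
  n15 'cc': a→16
  n16 'cca': c→17
  n17 'ccac': ·  [P5 ends]
  n18 'cb': b→19
  n19 'cbb': ·  [P6 ends]

BFS fail/out derivation:
  fail(1) 'a': from fail(0)=0 chase 'a': 0 ⇒ 0;  out=∅∪out(0)=∅
  fail(3) 'c': from fail(0)=0 chase 'c': 0 ⇒ 0;  out={1}∪out(0)={1}
  fail(4) 'b': from fail(0)=0 chase 'b': 0 ⇒ 0;  out=∅∪out(0)=∅
  fail(2) 'ac': from fail(1)=0 chase 'c': 0 ⇒ 3;  out={0}∪out(3)={0,1}
  fail(5) 'bc': from fail(4)=0 chase 'c': 0 ⇒ 3;  out=∅∪out(3)={1}
  fail(8) 'ab': from fail(1)=0 chase 'b': 0 ⇒ 4;  out=∅∪out(4)=∅
  fail(12) 'bb': from fail(4)=0 chase 'b': 0 ⇒ 4;  out=∅∪out(4)=∅
  fail(15) 'cc': from fail(3)=0 chase 'c': 0 ⇒ 3;  out=∅∪out(3)={1}
  fail(18) 'cb': from fail(3)=0 chase 'b': 0 ⇒ 4;  out=∅∪out(4)=∅
  fail(6) 'bcb': from fail(5)=3 chase 'b': 3 ⇒ 18;  out=∅∪out(18)=∅
  fail(9) 'abc': from fail(8)=4 chase 'c': 4 ⇒ 5;  out=∅∪out(5)={1}
  fail(13) 'bbb': from fail(12)=4 chase 'b': 4 ⇒ 12;  out=∅∪out(12)=∅
  fail(16) 'cca': from fail(15)=3 chase 'a': 3→0 ⇒ 1;  out=∅∪out(1)=∅
  fail(19) 'cbb': from fail(18)=4 chase 'b': 4 ⇒ 12;  out={6}∪out(12)={6}
  fail(7) 'bcbb': from fail(6)=18 chase 'b': 18 ⇒ 19;  out={2}∪out(19)={2,6}
  fail(10) 'abca': from fail(9)=5 chase 'a': 5→3→0 ⇒ 1;  out=∅∪out(1)=∅
  fail(14) 'bbbc': from fail(13)=12 chase 'c': 12→4 ⇒ 5;  out={4}∪out(5)={1,4}
  fail(17) 'ccac': from fail(16)=1 chase 'c': 1 ⇒ 2;  out={5}∪out(2)={0,1,5}
  fail(11) 'abcaa': from fail(10)=1 chase 'a': 1→0 ⇒ 1;  out={3}∪out(1)={3}

Scan:
[0] read 'b'  n0⇒n4
[1] read 'b'  n4⇒n12
[2] read 'b'  n12⇒n13
[3] read 'c'  n13⇒n14  emit P1@[3:3],P4@[0:3]
[4] read 'b'  n14⇒n6 (via fail)
[5] read 'c'  n6⇒n5 (via fail)  emit P1@[5:5]
[6] read 'b'  n5⇒n6
[7] read 'b'  n6⇒n7  emit P2@[4:7],P6@[5:7]
[8] read 'b'  n7⇒n13 (via fail)
[9] read 'c'  n13⇒n14  emit P1@[9:9],P4@[6:9]
[10] read 'b'  n14⇒n6 (via fail)
[11] read 'b'  n6⇒n7  emit P2@[8:11],P6@[9:11]
[12] read 'a'  n7⇒n1 (via fail)
[13] read 'a'  n1⇒n1 (via fail)
[14] read 'c'  n1⇒n2  emit P0@[13:14],P1@[14:14]
[15] read 'b'  n2⇒n18 (via fail)
[16] read 'b'  n18⇒n19  emit P6@[14:16]
[17] read 'b'  n19⇒n13 (via fail)
[18] read 'c'  n13⇒n14  emit P1@[18:18],P4@[15:18]
[19] read 'a'  n14⇒n1 (via fail)
[20] read 'c'  n1⇒n2  emit P0@[19:20],P1@[20:20]
[21] read 'b'  n2⇒n18 (via fail)
[22] read 'b'  n18⇒n19  emit P6@[20:22]
[23] read 'a'  n19⇒n1 (via fail)
[24] read 'b'  n1⇒n8
[25] read 'c'  n8⇒n9  emit P1@[25:25]
[26] read 'b'  n9⇒n6 (via fail)
[27] read 'b'  n6⇒n7  emit P2@[24:27],P6@[25:27]
[28] read 'b'  n7⇒n13 (via fail)
[29] read 'c'  n13⇒n14  emit P1@[29:29],P4@[26:29]
[30] read 'b'  n14⇒n6 (via fail)
[31] read 'a'  n6⇒n1 (via fail)

All matches (sorted): [[3,1],[3,4],[5,1],[7,2],[7,6],[9,1],[9,4],[11,2],[11,6],[14,0],[14,1],[16,6],[18,1],[18,4],[20,0],[20,1],[22,6],[25,1],[27,2],[27,6],[29,1],[29,4]]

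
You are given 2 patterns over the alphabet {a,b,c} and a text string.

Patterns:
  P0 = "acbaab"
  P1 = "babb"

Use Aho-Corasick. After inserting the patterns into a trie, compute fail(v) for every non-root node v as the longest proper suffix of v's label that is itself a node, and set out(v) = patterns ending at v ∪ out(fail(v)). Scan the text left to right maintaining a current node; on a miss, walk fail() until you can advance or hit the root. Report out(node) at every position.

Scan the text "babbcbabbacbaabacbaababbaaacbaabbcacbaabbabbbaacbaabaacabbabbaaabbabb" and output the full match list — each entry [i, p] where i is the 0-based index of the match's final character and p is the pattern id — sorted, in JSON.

Build:
Trie nodes:
  0='ε' goto a→1 b→7
  1='a' goto c→2
  2='ac' goto b→3
  3='acb' goto a→4
  4='acba' goto a→5
  5='acbaa' goto b→6
  6='acbaab' goto ·  [P0 ends]
  7='b' goto a→8
  8='ba' goto b→9
  9='bab' goto b→10
  10='babb' goto ·  [P1 ends]

BFS fail/out derivation:
  n1('a'): parent n0 fail=0; on 'a' 0 → fail=0;  out ∅∪∅=∅
  n7('b'): parent n0 fail=0; on 'b' 0 → fail=0;  out ∅∪∅=∅
  n2('ac'): parent n1 fail=0; on 'c' 0 → fail=0;  out ∅∪∅=∅
  n8('ba'): parent n7 fail=0; on 'a' 0 → fail=1;  out ∅∪∅=∅
  n3('acb'): parent n2 fail=0; on 'b' 0 → fail=7;  out ∅∪∅=∅
  n9('bab'): parent n8 fail=1; on 'b' 1→0 → fail=7;  out ∅∪∅=∅
  n4('acba'): parent n3 fail=7; on 'a' 7 → fail=8;  out ∅∪∅=∅
  n10('babb'): parent n9 fail=7; on 'b' 7→0 → fail=7;  out {1}∪∅={1}
  n5('acbaa'): parent n4 fail=8; on 'a' 8→1→0 → fail=1;  out ∅∪∅=∅
  n6('acbaab'): parent n5 fail=1; on 'b' 1→0 → fail=7;  out {0}∪∅={0}

Text stream:
i=0 'b': node 0→7
i=1 'a': node 7→8
i=2 'b': node 8→9
i=3 'b': node 9→10  emit P1@[0:3]
i=4 'c': node 10→0 (fail-walked)
i=5 'b': node 0→7
i=6 'a': node 7→8
i=7 'b': node 8→9
i=8 'b': node 9→10  emit P1@[5:8]
i=9 'a': node 10→8 (fail-walked)
i=10 'c': node 8→2 (fail-walked)
i=11 'b': node 2→3
i=12 'a': node 3→4
i=13 'a': node 4→5
i=14 'b': node 5→6  emit P0@[9:14]
i=15 'a': node 6→8 (fail-walked)
i=16 'c': node 8→2 (fail-walked)
i=17 'b': node 2→3
i=18 'a': node 3→4
i=19 'a': node 4→5
i=20 'b': node 5→6  emit P0@[15:20]
i=21 'a': node 6→8 (fail-walked)
i=22 'b': node 8→9
i=23 'b': node 9→10  emit P1@[20:23]
i=24 'a': node 10→8 (fail-walked)
i=25 'a': node 8→1 (fail-walked)
i=26 'a': node 1→1 (fail-walked)
i=27 'c': node 1→2
i=28 'b': node 2→3
i=29 'a': node 3→4
i=30 'a': node 4→5
i=31 'b': node 5→6  emit P0@[26:31]
i=32 'b': node 6→7 (fail-walked)
i=33 'c': node 7→0 (fail-walked)
i=34 'a': node 0→1
i=35 'c': node 1→2
i=36 'b': node 2→3
i=37 'a': node 3→4
i=38 'a': node 4→5
i=39 'b': node 5→6  emit P0@[34:39]
i=40 'b': node 6→7 (fail-walked)
i=41 'a': node 7→8
i=42 'b': node 8→9
i=43 'b': node 9→10  emit P1@[40:43]
i=44 'b': node 10→7 (fail-walked)
i=45 'a': node 7→8
i=46 'a': node 8→1 (fail-walked)
i=47 'c': node 1→2
i=48 'b': node 2→3
i=49 'a': node 3→4
i=50 'a': node 4→5
i=51 'b': node 5→6  emit P0@[46:51]
i=52 'a': node 6→8 (fail-walked)
i=53 'a': node 8→1 (fail-walked)
i=54 'c': node 1→2
i=55 'a': node 2→1 (fail-walked)
i=56 'b': node 1→7 (fail-walked)
i=57 'b': node 7→7 (fail-walked)
i=58 'a': node 7→8
i=59 'b': node 8→9
i=60 'b': node 9→10  emit P1@[57:60]
i=61 'a': node 10→8 (fail-walked)
i=62 'a': node 8→1 (fail-walked)
i=63 'a': node 1→1 (fail-walked)
i=64 'b': node 1→7 (fail-walked)
i=65 'b': node 7→7 (fail-walked)
i=66 'a': node 7→8
i=67 'b': node 8→9
i=68 'b': node 9→10  emit P1@[65:68]

All matches (sorted): [[3,1],[8,1],[14,0],[20,0],[23,1],[31,0],[39,0],[43,1],[51,0],[60,1],[68,1]]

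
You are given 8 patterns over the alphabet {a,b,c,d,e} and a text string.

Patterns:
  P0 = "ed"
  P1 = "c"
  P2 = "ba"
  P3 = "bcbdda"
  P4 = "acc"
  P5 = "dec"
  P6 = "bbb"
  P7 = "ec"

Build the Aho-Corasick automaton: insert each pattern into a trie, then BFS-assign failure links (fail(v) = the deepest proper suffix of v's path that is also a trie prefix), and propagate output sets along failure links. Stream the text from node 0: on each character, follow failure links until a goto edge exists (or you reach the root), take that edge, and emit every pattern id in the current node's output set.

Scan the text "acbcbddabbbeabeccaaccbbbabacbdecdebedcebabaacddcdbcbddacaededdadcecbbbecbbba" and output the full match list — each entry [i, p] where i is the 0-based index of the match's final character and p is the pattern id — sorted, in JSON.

Build automaton:
Trie nodes:
  0='ε' goto a→11 b→4 c→3 d→14 e→1
  1='e' goto c→19 d→2
  2='ed' goto ·  [P0 ends]
  3='c' goto ·  [P1 ends]
  4='b' goto a→5 b→17 c→6
  5='ba' goto ·  [P2 ends]
  6='bc' goto b→7
  7='bcb' goto d→8
  8='bcbd' goto d→9
  9='bcbdd' goto a→10
  10='bcbdda' goto ·  [P3 ends]
  11='a' goto c→12
  12='ac' goto c→13
  13='acc' goto ·  [P4 ends]
  14='d' goto e→15
  15='de' goto c→16
  16='dec' goto ·  [P5 ends]
  17='bb' goto b→18
  18='bbb' goto ·  [P6 ends]
  19='ec' goto ·  [P7 ends]

BFS fail/out derivation:
  n1('e'): parent n0 fail=0; on 'e' 0 → fail=0;  out ∅∪∅=∅
  n3('c'): parent n0 fail=0; on 'c' 0 → fail=0;  out {1}∪∅={1}
  n4('b'): parent n0 fail=0; on 'b' 0 → fail=0;  out ∅∪∅=∅
  n11('a'): parent n0 fail=0; on 'a' 0 → fail=0;  out ∅∪∅=∅
  n14('d'): parent n0 fail=0; on 'd' 0 → fail=0;  out ∅∪∅=∅
  n2('ed'): parent n1 fail=0; on 'd' 0 → fail=14;  out {0}∪∅={0}
  n5('ba'): parent n4 fail=0; on 'a' 0 → fail=11;  out {2}∪∅={2}
  n6('bc'): parent n4 fail=0; on 'c' 0 → fail=3;  out ∅∪{1}={1}
  n12('ac'): parent n11 fail=0; on 'c' 0 → fail=3;  out ∅∪{1}={1}
  n15('de'): parent n14 fail=0; on 'e' 0 → fail=1;  out ∅∪∅=∅
  n17('bb'): parent n4 fail=0; on 'b' 0 → fail=4;  out ∅∪∅=∅
  n19('ec'): parent n1 fail=0; on 'c' 0 → fail=3;  out {7}∪{1}={1,7}
  n7('bcb'): parent n6 fail=3; on 'b' 3→0 → fail=4;  out ∅∪∅=∅
  n13('acc'): parent n12 fail=3; on 'c' 3→0 → fail=3;  out {4}∪{1}={1,4}
  n16('dec'): parent n15 fail=1; on 'c' 1 → fail=19;  out {5}∪{1,7}={1,5,7}
  n18('bbb'): parent n17 fail=4; on 'b' 4 → fail=17;  out {6}∪∅={6}
  n8('bcbd'): parent n7 fail=4; on 'd' 4→0 → fail=14;  out ∅∪∅=∅
  n9('bcbdd'): parent n8 fail=14; on 'd' 14→0 → fail=14;  out ∅∪∅=∅
  n10('bcbdda'): parent n9 fail=14; on 'a' 14→0 → fail=11;  out {3}∪∅={3}

Run:
pos 0 'a': at 11
pos 1 'c': at 12  → match P1@[1:1]
pos 2 'b': at 4 (fail-walked)
pos 3 'c': at 6  → match P1@[3:3]
pos 4 'b': at 7
pos 5 'd': at 8
pos 6 'd': at 9
pos 7 'a': at 10  → match P3@[2:7]
pos 8 'b': at 4 (fail-walked)
pos 9 'b': at 17
pos 10 'b': at 18  → match P6@[8:10]
pos 11 'e': at 1 (fail-walked)
pos 12 'a': at 11 (fail-walked)
pos 13 'b': at 4 (fail-walked)
pos 14 'e': at 1 (fail-walked)
pos 15 'c': at 19  → match P1@[15:15],P7@[14:15]
pos 16 'c': at 3 (fail-walked)  → match P1@[16:16]
pos 17 'a': at 11 (fail-walked)
pos 18 'a': at 11 (fail-walked)
pos 19 'c': at 12  → match P1@[19:19]
pos 20 'c': at 13  → match P1@[20:20],P4@[18:20]
pos 21 'b': at 4 (fail-walked)
pos 22 'b': at 17
pos 23 'b': at 18  → match P6@[21:23]
pos 24 'a': at 5 (fail-walked)  → match P2@[23:24]
pos 25 'b': at 4 (fail-walked)
pos 26 'a': at 5  → match P2@[25:26]
pos 27 'c': at 12 (fail-walked)  → match P1@[27:27]
pos 28 'b': at 4 (fail-walked)
pos 29 'd': at 14 (fail-walked)
pos 30 'e': at 15
pos 31 'c': at 16  → match P1@[31:31],P5@[29:31],P7@[30:31]
pos 32 'd': at 14 (fail-walked)
pos 33 'e': at 15
pos 34 'b': at 4 (fail-walked)
pos 35 'e': at 1 (fail-walked)
pos 36 'd': at 2  → match P0@[35:36]
pos 37 'c': at 3 (fail-walked)  → match P1@[37:37]
pos 38 'e': at 1 (fail-walked)
pos 39 'b': at 4 (fail-walked)
pos 40 'a': at 5  → match P2@[39:40]
pos 41 'b': at 4 (fail-walked)
pos 42 'a': at 5  → match P2@[41:42]
pos 43 'a': at 11 (fail-walked)
pos 44 'c': at 12  → match P1@[44:44]
pos 45 'd': at 14 (fail-walked)
pos 46 'd': at 14 (fail-walked)
pos 47 'c': at 3 (fail-walked)  → match P1@[47:47]
pos 48 'd': at 14 (fail-walked)
pos 49 'b': at 4 (fail-walked)
pos 50 'c': at 6  → match P1@[50:50]
pos 51 'b': at 7
pos 52 'd': at 8
pos 53 'd': at 9
pos 54 'a': at 10  → match P3@[49:54]
pos 55 'c': at 12 (fail-walked)  → match P1@[55:55]
pos 56 'a': at 11 (fail-walked)
pos 57 'e': at 1 (fail-walked)
pos 58 'd': at 2  → match P0@[57:58]
pos 59 'e': at 15 (fail-walked)
pos 60 'd': at 2 (fail-walked)  → match P0@[59:60]
pos 61 'd': at 14 (fail-walked)
pos 62 'a': at 11 (fail-walked)
pos 63 'd': at 14 (fail-walked)
pos 64 'c': at 3 (fail-walked)  → match P1@[64:64]
pos 65 'e': at 1 (fail-walked)
pos 66 'c': at 19  → match P1@[66:66],P7@[65:66]
pos 67 'b': at 4 (fail-walked)
pos 68 'b': at 17
pos 69 'b': at 18  → match P6@[67:69]
pos 70 'e': at 1 (fail-walked)
pos 71 'c': at 19  → match P1@[71:71],P7@[70:71]
pos 72 'b': at 4 (fail-walked)
pos 73 'b': at 17
pos 74 'b': at 18  → match P6@[72:74]
pos 75 'a': at 5 (fail-walked)  → match P2@[74:75]

All matches (sorted): [[1,1],[3,1],[7,3],[10,6],[15,1],[15,7],[16,1],[19,1],[20,1],[20,4],[23,6],[24,2],[26,2],[27,1],[31,1],[31,5],[31,7],[36,0],[37,1],[40,2],[42,2],[44,1],[47,1],[50,1],[54,3],[55,1],[58,0],[60,0],[64,1],[66,1],[66,7],[69,6],[71,1],[71,7],[74,6],[75,2]]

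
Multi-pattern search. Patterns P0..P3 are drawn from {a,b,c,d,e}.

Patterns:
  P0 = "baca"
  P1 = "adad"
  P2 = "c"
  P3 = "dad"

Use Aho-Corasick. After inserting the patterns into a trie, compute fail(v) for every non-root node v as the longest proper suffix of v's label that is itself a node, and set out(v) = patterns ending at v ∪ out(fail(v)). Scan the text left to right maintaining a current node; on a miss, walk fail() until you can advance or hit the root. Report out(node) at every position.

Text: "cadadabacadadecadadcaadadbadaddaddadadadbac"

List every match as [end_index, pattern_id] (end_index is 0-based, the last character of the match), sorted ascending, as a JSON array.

Build automaton:
Trie nodes:
  0='ε' goto a→5 b→1 c→9 d→10
  1='b' goto a→2
  2='ba' goto c→3
  3='bac' goto a→4
  4='baca' goto ·  [P0 ends]
  5='a' goto d→6
  6='ad' goto a→7
  7='ada' goto d→8
  8='adad' goto ·  [P1 ends]
  9='c' goto ·  [P2 ends]
  10='d' goto a→11
  11='da' goto d→12
  12='dad' goto ·  [P3 ends]

Failure links (BFS by depth):
  fail(1) 'b': from fail(0)=0 chase 'b': 0 ⇒ 0;  out=∅∪out(0)=∅
  fail(5) 'a': from fail(0)=0 chase 'a': 0 ⇒ 0;  out=∅∪out(0)=∅
  fail(9) 'c': from fail(0)=0 chase 'c': 0 ⇒ 0;  out={2}∪out(0)={2}
  fail(10) 'd': from fail(0)=0 chase 'd': 0 ⇒ 0;  out=∅∪out(0)=∅
  fail(2) 'ba': from fail(1)=0 chase 'a': 0 ⇒ 5;  out=∅∪out(5)=∅
  fail(6) 'ad': from fail(5)=0 chase 'd': 0 ⇒ 10;  out=∅∪out(10)=∅
  fail(11) 'da': from fail(10)=0 chase 'a': 0 ⇒ 5;  out=∅∪out(5)=∅
  fail(3) 'bac': from fail(2)=5 chase 'c': 5→0 ⇒ 9;  out=∅∪out(9)={2}
  fail(7) 'ada': from fail(6)=10 chase 'a': 10 ⇒ 11;  out=∅∪out(11)=∅
  fail(12) 'dad': from fail(11)=5 chase 'd': 5 ⇒ 6;  out={3}∪out(6)={3}
  fail(4) 'baca': from fail(3)=9 chase 'a': 9→0 ⇒ 5;  out={0}∪out(5)={0}
  fail(8) 'adad': from fail(7)=11 chase 'd': 11 ⇒ 12;  out={1}∪out(12)={1,3}

Scan:
pos 0 'c': at 9  → match P2@[0:0]
pos 1 'a': at 5 (via fail)
pos 2 'd': at 6
pos 3 'a': at 7
pos 4 'd': at 8  → match P1@[1:4],P3@[2:4]
pos 5 'a': at 7 (via fail)
pos 6 'b': at 1 (via fail)
pos 7 'a': at 2
pos 8 'c': at 3  → match P2@[8:8]
pos 9 'a': at 4  → match P0@[6:9]
pos 10 'd': at 6 (via fail)
pos 11 'a': at 7
pos 12 'd': at 8  → match P1@[9:12],P3@[10:12]
pos 13 'e': at 0 (via fail)
pos 14 'c': at 9  → match P2@[14:14]
pos 15 'a': at 5 (via fail)
pos 16 'd': at 6
pos 17 'a': at 7
pos 18 'd': at 8  → match P1@[15:18],P3@[16:18]
pos 19 'c': at 9 (via fail)  → match P2@[19:19]
pos 20 'a': at 5 (via fail)
pos 21 'a': at 5 (via fail)
pos 22 'd': at 6
pos 23 'a': at 7
pos 24 'd': at 8  → match P1@[21:24],P3@[22:24]
pos 25 'b': at 1 (via fail)
pos 26 'a': at 2
pos 27 'd': at 6 (via fail)
pos 28 'a': at 7
pos 29 'd': at 8  → match P1@[26:29],P3@[27:29]
pos 30 'd': at 10 (via fail)
pos 31 'a': at 11
pos 32 'd': at 12  → match P3@[30:32]
pos 33 'd': at 10 (via fail)
pos 34 'a': at 11
pos 35 'd': at 12  → match P3@[33:35]
pos 36 'a': at 7 (via fail)
pos 37 'd': at 8  → match P1@[34:37],P3@[35:37]
pos 38 'a': at 7 (via fail)
pos 39 'd': at 8  → match P1@[36:39],P3@[37:39]
pos 40 'b': at 1 (via fail)
pos 41 'a': at 2
pos 42 'c': at 3  → match P2@[42:42]

All matches (sorted): [[0,2],[4,1],[4,3],[8,2],[9,0],[12,1],[12,3],[14,2],[18,1],[18,3],[19,2],[24,1],[24,3],[29,1],[29,3],[32,3],[35,3],[37,1],[37,3],[39,1],[39,3],[42,2]]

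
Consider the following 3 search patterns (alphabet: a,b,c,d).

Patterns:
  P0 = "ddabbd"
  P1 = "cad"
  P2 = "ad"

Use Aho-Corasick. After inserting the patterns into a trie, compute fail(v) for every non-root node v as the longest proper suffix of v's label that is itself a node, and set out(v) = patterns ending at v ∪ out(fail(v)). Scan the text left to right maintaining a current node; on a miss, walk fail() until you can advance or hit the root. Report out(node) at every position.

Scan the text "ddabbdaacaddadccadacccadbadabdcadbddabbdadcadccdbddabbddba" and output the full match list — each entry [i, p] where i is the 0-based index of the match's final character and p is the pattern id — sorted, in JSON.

Construct AC machine:
Trie (insert patterns):
  n0 'ε': a→10 c→7 d→1
  n1 'd': d→2
  n2 'dd': a→3
  n3 'dda': b→4
  n4 'ddab': b→5
  n5 'ddabb': d→6
  n6 'ddabbd': ·  [P0 ends]
  n7 'c': a→8
  n8 'ca': d→9
  n9 'cad': ·  [P1 ends]
  n10 'a': d→11
  n11 'ad': ·  [P2 ends]

BFS fail/out derivation:
  n1('d'): parent n0 fail=0; on 'd' 0 → fail=0;  out ∅∪∅=∅
  n7('c'): parent n0 fail=0; on 'c' 0 → fail=0;  out ∅∪∅=∅
  n10('a'): parent n0 fail=0; on 'a' 0 → fail=0;  out ∅∪∅=∅
  n2('dd'): parent n1 fail=0; on 'd' 0 → fail=1;  out ∅∪∅=∅
  n8('ca'): parent n7 fail=0; on 'a' 0 → fail=10;  out ∅∪∅=∅
  n11('ad'): parent n10 fail=0; on 'd' 0 → fail=1;  out {2}∪∅={2}
  n3('dda'): parent n2 fail=1; on 'a' 1→0 → fail=10;  out ∅∪∅=∅
  n9('cad'): parent n8 fail=10; on 'd' 10 → fail=11;  out {1}∪{2}={1,2}
  n4('ddab'): parent n3 fail=10; on 'b' 10→0 → fail=0;  out ∅∪∅=∅
  n5('ddabb'): parent n4 fail=0; on 'b' 0 → fail=0;  out ∅∪∅=∅
  n6('ddabbd'): parent n5 fail=0; on 'd' 0 → fail=1;  out {0}∪∅={0}

Text stream:
[0] read 'd'  n0⇒n1
[1] read 'd'  n1⇒n2
[2] read 'a'  n2⇒n3
[3] read 'b'  n3⇒n4
[4] read 'b'  n4⇒n5
[5] read 'd'  n5⇒n6  ** P0@[0:5]
[6] read 'a'  n6⇒n10 ·f
[7] read 'a'  n10⇒n10 ·f
[8] read 'c'  n10⇒n7 ·f
[9] read 'a'  n7⇒n8
[10] read 'd'  n8⇒n9  ** P1@[8:10],P2@[9:10]
[11] read 'd'  n9⇒n2 ·f
[12] read 'a'  n2⇒n3
[13] read 'd'  n3⇒n11 ·f  ** P2@[12:13]
[14] read 'c'  n11⇒n7 ·f
[15] read 'c'  n7⇒n7 ·f
[16] read 'a'  n7⇒n8
[17] read 'd'  n8⇒n9  ** P1@[15:17],P2@[16:17]
[18] read 'a'  n9⇒n10 ·f
[19] read 'c'  n10⇒n7 ·f
[20] read 'c'  n7⇒n7 ·f
[21] read 'c'  n7⇒n7 ·f
[22] read 'a'  n7⇒n8
[23] read 'd'  n8⇒n9  ** P1@[21:23],P2@[22:23]
[24] read 'b'  n9⇒n0 ·f
[25] read 'a'  n0⇒n10
[26] read 'd'  n10⇒n11  ** P2@[25:26]
[27] read 'a'  n11⇒n10 ·f
[28] read 'b'  n10⇒n0 ·f
[29] read 'd'  n0⇒n1
[30] read 'c'  n1⇒n7 ·f
[31] read 'a'  n7⇒n8
[32] read 'd'  n8⇒n9  ** P1@[30:32],P2@[31:32]
[33] read 'b'  n9⇒n0 ·f
[34] read 'd'  n0⇒n1
[35] read 'd'  n1⇒n2
[36] read 'a'  n2⇒n3
[37] read 'b'  n3⇒n4
[38] read 'b'  n4⇒n5
[39] read 'd'  n5⇒n6  ** P0@[34:39]
[40] read 'a'  n6⇒n10 ·f
[41] read 'd'  n10⇒n11  ** P2@[40:41]
[42] read 'c'  n11⇒n7 ·f
[43] read 'a'  n7⇒n8
[44] read 'd'  n8⇒n9  ** P1@[42:44],P2@[43:44]
[45] read 'c'  n9⇒n7 ·f
[46] read 'c'  n7⇒n7 ·f
[47] read 'd'  n7⇒n1 ·f
[48] read 'b'  n1⇒n0 ·f
[49] read 'd'  n0⇒n1
[50] read 'd'  n1⇒n2
[51] read 'a'  n2⇒n3
[52] read 'b'  n3⇒n4
[53] read 'b'  n4⇒n5
[54] read 'd'  n5⇒n6  ** P0@[49:54]
[55] read 'd'  n6⇒n2 ·f
[56] read 'b'  n2⇒n0 ·f
[57] read 'a'  n0⇒n10

Result: [[5,0],[10,1],[10,2],[13,2],[17,1],[17,2],[23,1],[23,2],[26,2],[32,1],[32,2],[39,0],[41,2],[44,1],[44,2],[54,0]]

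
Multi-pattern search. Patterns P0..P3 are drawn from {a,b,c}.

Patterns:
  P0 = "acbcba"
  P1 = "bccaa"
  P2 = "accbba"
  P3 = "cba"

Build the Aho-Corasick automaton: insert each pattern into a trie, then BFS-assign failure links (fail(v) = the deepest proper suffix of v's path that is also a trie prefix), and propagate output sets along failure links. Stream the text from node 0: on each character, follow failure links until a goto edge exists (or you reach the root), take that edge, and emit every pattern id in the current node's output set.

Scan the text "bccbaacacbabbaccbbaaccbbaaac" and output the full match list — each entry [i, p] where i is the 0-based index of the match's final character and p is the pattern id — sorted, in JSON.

Build:
Trie nodes:
  n0 'ε': a→1 b→7 c→16
  n1 'a': c→2
  n2 'ac': b→3 c→12
  n3 'acb': c→4
  n4 'acbc': b→5
  n5 'acbcb': a→6
  n6 'acbcba': ·  ←P0
  n7 'b': c→8
  n8 'bc': c→9
  n9 'bcc': a→10
  n10 'bcca': a→11
  n11 'bccaa': ·  ←P1
  n12 'acc': b→13
  n13 'accb': b→14
  n14 'accbb': a→15
  n15 'accbba': ·  ←P2
  n16 'c': b→17
  n17 'cb': a→18
  n18 'cba': ·  ←P3

BFS fail/out derivation:
  fail(1) 'a': from fail(0)=0 chase 'a': 0 ⇒ 0;  out=∅∪out(0)=∅
  fail(7) 'b': from fail(0)=0 chase 'b': 0 ⇒ 0;  out=∅∪out(0)=∅
  fail(16) 'c': from fail(0)=0 chase 'c': 0 ⇒ 0;  out=∅∪out(0)=∅
  fail(2) 'ac': from fail(1)=0 chase 'c': 0 ⇒ 16;  out=∅∪out(16)=∅
  fail(8) 'bc': from fail(7)=0 chase 'c': 0 ⇒ 16;  out=∅∪out(16)=∅
  fail(17) 'cb': from fail(16)=0 chase 'b': 0 ⇒ 7;  out=∅∪out(7)=∅
  fail(3) 'acb': from fail(2)=16 chase 'b': 16 ⇒ 17;  out=∅∪out(17)=∅
  fail(9) 'bcc': from fail(8)=16 chase 'c': 16→0 ⇒ 16;  out=∅∪out(16)=∅
  fail(12) 'acc': from fail(2)=16 chase 'c': 16→0 ⇒ 16;  out=∅∪out(16)=∅
  fail(18) 'cba': from fail(17)=7 chase 'a': 7→0 ⇒ 1;  out={3}∪out(1)={3}
  fail(4) 'acbc': from fail(3)=17 chase 'c': 17→7 ⇒ 8;  out=∅∪out(8)=∅
  fail(10) 'bcca': from fail(9)=16 chase 'a': 16→0 ⇒ 1;  out=∅∪out(1)=∅
  fail(13) 'accb': from fail(12)=16 chase 'b': 16 ⇒ 17;  out=∅∪out(17)=∅
  fail(5) 'acbcb': from fail(4)=8 chase 'b': 8→16 ⇒ 17;  out=∅∪out(17)=∅
  fail(11) 'bccaa': from fail(10)=1 chase 'a': 1→0 ⇒ 1;  out={1}∪out(1)={1}
  fail(14) 'accbb': from fail(13)=17 chase 'b': 17→7→0 ⇒ 7;  out=∅∪out(7)=∅
  fail(6) 'acbcba': from fail(5)=17 chase 'a': 17 ⇒ 18;  out={0}∪out(18)={0,3}
  fail(15) 'accbba': from fail(14)=7 chase 'a': 7→0 ⇒ 1;  out={2}∪out(1)={2}

Run:
i=0 'b': node 0→7
i=1 'c': node 7→8
i=2 'c': node 8→9
i=3 'b': node 9→17 ·f
i=4 'a': node 17→18  ** P3@[2:4]
i=5 'a': node 18→1 ·f
i=6 'c': node 1→2
i=7 'a': node 2→1 ·f
i=8 'c': node 1→2
i=9 'b': node 2→3
i=10 'a': node 3→18 ·f  ** P3@[8:10]
i=11 'b': node 18→7 ·f
i=12 'b': node 7→7 ·f
i=13 'a': node 7→1 ·f
i=14 'c': node 1→2
i=15 'c': node 2→12
i=16 'b': node 12→13
i=17 'b': node 13→14
i=18 'a': node 14→15  ** P2@[13:18]
i=19 'a': node 15→1 ·f
i=20 'c': node 1→2
i=21 'c': node 2→12
i=22 'b': node 12→13
i=23 'b': node 13→14
i=24 'a': node 14→15  ** P2@[19:24]
i=25 'a': node 15→1 ·f
i=26 'a': node 1→1 ·f
i=27 'c': node 1→2

All matches (sorted): [[4,3],[10,3],[18,2],[24,2]]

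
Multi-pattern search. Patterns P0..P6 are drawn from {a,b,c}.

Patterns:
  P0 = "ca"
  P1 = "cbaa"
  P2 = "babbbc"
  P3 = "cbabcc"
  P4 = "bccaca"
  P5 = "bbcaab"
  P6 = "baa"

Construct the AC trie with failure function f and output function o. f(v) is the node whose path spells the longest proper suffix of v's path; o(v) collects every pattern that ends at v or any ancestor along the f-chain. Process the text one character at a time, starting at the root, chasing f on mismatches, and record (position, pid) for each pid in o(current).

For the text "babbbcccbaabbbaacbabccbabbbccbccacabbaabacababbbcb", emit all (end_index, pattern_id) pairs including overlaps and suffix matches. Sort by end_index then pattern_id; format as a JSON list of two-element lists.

Build automaton:
Trie (insert patterns):
  0='ε' goto b→6 c→1
  1='c' goto a→2 b→3
  2='ca' goto ·  ←P0
  3='cb' goto a→4
  4='cba' goto a→5 b→12
  5='cbaa' goto ·  ←P1
  6='b' goto a→7 b→20 c→15
  7='ba' goto a→25 b→8
  8='bab' goto b→9
  9='babb' goto b→10
  10='babbb' goto c→11
  11='babbbc' goto ·  ←P2
  12='cbab' goto c→13
  13='cbabc' goto c→14
  14='cbabcc' goto ·  ←P3
  15='bc' goto c→16
  16='bcc' goto a→17
  17='bcca' goto c→18
  18='bccac' goto a→19
  19='bccaca' goto ·  ←P4
  20='bb' goto c→21
  21='bbc' goto a→22
  22='bbca' goto a→23
  23='bbcaa' goto b→24
  24='bbcaab' goto ·  ←P5
  25='baa' goto ·  ←P6

BFS fail/out derivation:
  fail(1) 'c': from fail(0)=0 chase 'c': 0 ⇒ 0;  out=∅∪out(0)=∅
  fail(6) 'b': from fail(0)=0 chase 'b': 0 ⇒ 0;  out=∅∪out(0)=∅
  fail(2) 'ca': from fail(1)=0 chase 'a': 0 ⇒ 0;  out={0}∪out(0)={0}
  fail(3) 'cb': from fail(1)=0 chase 'b': 0 ⇒ 6;  out=∅∪out(6)=∅
  fail(7) 'ba': from fail(6)=0 chase 'a': 0 ⇒ 0;  out=∅∪out(0)=∅
  fail(15) 'bc': from fail(6)=0 chase 'c': 0 ⇒ 1;  out=∅∪out(1)=∅
  fail(20) 'bb': from fail(6)=0 chase 'b': 0 ⇒ 6;  out=∅∪out(6)=∅
  fail(4) 'cba': from fail(3)=6 chase 'a': 6 ⇒ 7;  out=∅∪out(7)=∅
  fail(8) 'bab': from fail(7)=0 chase 'b': 0 ⇒ 6;  out=∅∪out(6)=∅
  fail(16) 'bcc': from fail(15)=1 chase 'c': 1→0 ⇒ 1;  out=∅∪out(1)=∅
  fail(21) 'bbc': from fail(20)=6 chase 'c': 6 ⇒ 15;  out=∅∪out(15)=∅
  fail(25) 'baa': from fail(7)=0 chase 'a': 0 ⇒ 0;  out={6}∪out(0)={6}
  fail(5) 'cbaa': from fail(4)=7 chase 'a': 7 ⇒ 25;  out={1}∪out(25)={1,6}
  fail(9) 'babb': from fail(8)=6 chase 'b': 6 ⇒ 20;  out=∅∪out(20)=∅
  fail(12) 'cbab': from fail(4)=7 chase 'b': 7 ⇒ 8;  out=∅∪out(8)=∅
  fail(17) 'bcca': from fail(16)=1 chase 'a': 1 ⇒ 2;  out=∅∪out(2)={0}
  fail(22) 'bbca': from fail(21)=15 chase 'a': 15→1 ⇒ 2;  out=∅∪out(2)={0}
  fail(10) 'babbb': from fail(9)=20 chase 'b': 20→6 ⇒ 20;  out=∅∪out(20)=∅
  fail(13) 'cbabc': from fail(12)=8 chase 'c': 8→6 ⇒ 15;  out=∅∪out(15)=∅
  fail(18) 'bccac': from fail(17)=2 chase 'c': 2→0 ⇒ 1;  out=∅∪out(1)=∅
  fail(23) 'bbcaa': from fail(22)=2 chase 'a': 2→0 ⇒ 0;  out=∅∪out(0)=∅
  fail(11) 'babbbc': from fail(10)=20 chase 'c': 20 ⇒ 21;  out={2}∪out(21)={2}
  fail(14) 'cbabcc': from fail(13)=15 chase 'c': 15 ⇒ 16;  out={3}∪out(16)={3}
  fail(19) 'bccaca': from fail(18)=1 chase 'a': 1 ⇒ 2;  out={4}∪out(2)={0,4}
  fail(24) 'bbcaab': from fail(23)=0 chase 'b': 0 ⇒ 6;  out={5}∪out(6)={5}

Scan:
i=0 'b': node 0→6
i=1 'a': node 6→7
i=2 'b': node 7→8
i=3 'b': node 8→9
i=4 'b': node 9→10
i=5 'c': node 10→11  ** P2@[0:5]
i=6 'c': node 11→16 ·f
i=7 'c': node 16→1 ·f
i=8 'b': node 1→3
i=9 'a': node 3→4
i=10 'a': node 4→5  ** P1@[7:10],P6@[8:10]
i=11 'b': node 5→6 ·f
i=12 'b': node 6→20
i=13 'b': node 20→20 ·f
i=14 'a': node 20→7 ·f
i=15 'a': node 7→25  ** P6@[13:15]
i=16 'c': node 25→1 ·f
i=17 'b': node 1→3
i=18 'a': node 3→4
i=19 'b': node 4→12
i=20 'c': node 12→13
i=21 'c': node 13→14  ** P3@[16:21]
i=22 'b': node 14→3 ·f
i=23 'a': node 3→4
i=24 'b': node 4→12
i=25 'b': node 12→9 ·f
i=26 'b': node 9→10
i=27 'c': node 10→11  ** P2@[22:27]
i=28 'c': node 11→16 ·f
i=29 'b': node 16→3 ·f
i=30 'c': node 3→15 ·f
i=31 'c': node 15→16
i=32 'a': node 16→17  ** P0@[31:32]
i=33 'c': node 17→18
i=34 'a': node 18→19  ** P0@[33:34],P4@[29:34]
i=35 'b': node 19→6 ·f
i=36 'b': node 6→20
i=37 'a': node 20→7 ·f
i=38 'a': node 7→25  ** P6@[36:38]
i=39 'b': node 25→6 ·f
i=40 'a': node 6→7
i=41 'c': node 7→1 ·f
i=42 'a': node 1→2  ** P0@[41:42]
i=43 'b': node 2→6 ·f
i=44 'a': node 6→7
i=45 'b': node 7→8
i=46 'b': node 8→9
i=47 'b': node 9→10
i=48 'c': node 10→11  ** P2@[43:48]
i=49 'b': node 11→3 ·f

Matches: [[5,2],[10,1],[10,6],[15,6],[21,3],[27,2],[32,0],[34,0],[34,4],[38,6],[42,0],[48,2]]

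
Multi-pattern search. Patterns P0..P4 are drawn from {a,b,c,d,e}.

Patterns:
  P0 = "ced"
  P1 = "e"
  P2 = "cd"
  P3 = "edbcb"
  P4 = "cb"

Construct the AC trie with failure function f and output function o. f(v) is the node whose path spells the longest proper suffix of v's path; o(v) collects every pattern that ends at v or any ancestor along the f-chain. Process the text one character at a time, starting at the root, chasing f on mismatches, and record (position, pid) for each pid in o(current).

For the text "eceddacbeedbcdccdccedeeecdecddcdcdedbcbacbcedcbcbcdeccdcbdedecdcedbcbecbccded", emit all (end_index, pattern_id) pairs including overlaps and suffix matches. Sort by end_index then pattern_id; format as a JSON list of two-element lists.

Build:
Trie (insert patterns):
  n0 'ε': c→1 e→4
  n1 'c': b→10 d→5 e→2
  n2 'ce': d→3
  n3 'ced': ·  [P0 ends]
  n4 'e': d→6  [P1 ends]
  n5 'cd': ·  [P2 ends]
  n6 'ed': b→7
  n7 'edb': c→8
  n8 'edbc': b→9
  n9 'edbcb': ·  [P3 ends]
  n10 'cb': ·  [P4 ends]

Failure links (BFS by depth):
  fail(1) 'c': from fail(0)=0 chase 'c': 0 ⇒ 0;  out=∅∪out(0)=∅
  fail(4) 'e': from fail(0)=0 chase 'e': 0 ⇒ 0;  out={1}∪out(0)={1}
  fail(2) 'ce': from fail(1)=0 chase 'e': 0 ⇒ 4;  out=∅∪out(4)={1}
  fail(5) 'cd': from fail(1)=0 chase 'd': 0 ⇒ 0;  out={2}∪out(0)={2}
  fail(6) 'ed': from fail(4)=0 chase 'd': 0 ⇒ 0;  out=∅∪out(0)=∅
  fail(10) 'cb': from fail(1)=0 chase 'b': 0 ⇒ 0;  out={4}∪out(0)={4}
  fail(3) 'ced': from fail(2)=4 chase 'd': 4 ⇒ 6;  out={0}∪out(6)={0}
  fail(7) 'edb': from fail(6)=0 chase 'b': 0 ⇒ 0;  out=∅∪out(0)=∅
  fail(8) 'edbc': from fail(7)=0 chase 'c': 0 ⇒ 1;  out=∅∪out(1)=∅
  fail(9) 'edbcb': from fail(8)=1 chase 'b': 1 ⇒ 10;  out={3}∪out(10)={3,4}

Scan:
pos 0 'e': at 4  ** P1@[0:0]
pos 1 'c': at 1 (fail-walked)
pos 2 'e': at 2  ** P1@[2:2]
pos 3 'd': at 3  ** P0@[1:3]
pos 4 'd': at 0 (fail-walked)
pos 5 'a': at 0
pos 6 'c': at 1
pos 7 'b': at 10  ** P4@[6:7]
pos 8 'e': at 4 (fail-walked)  ** P1@[8:8]
pos 9 'e': at 4 (fail-walked)  ** P1@[9:9]
pos 10 'd': at 6
pos 11 'b': at 7
pos 12 'c': at 8
pos 13 'd': at 5 (fail-walked)  ** P2@[12:13]
pos 14 'c': at 1 (fail-walked)
pos 15 'c': at 1 (fail-walked)
pos 16 'd': at 5  ** P2@[15:16]
pos 17 'c': at 1 (fail-walked)
pos 18 'c': at 1 (fail-walked)
pos 19 'e': at 2  ** P1@[19:19]
pos 20 'd': at 3  ** P0@[18:20]
pos 21 'e': at 4 (fail-walked)  ** P1@[21:21]
pos 22 'e': at 4 (fail-walked)  ** P1@[22:22]
pos 23 'e': at 4 (fail-walked)  ** P1@[23:23]
pos 24 'c': at 1 (fail-walked)
pos 25 'd': at 5  ** P2@[24:25]
pos 26 'e': at 4 (fail-walked)  ** P1@[26:26]
pos 27 'c': at 1 (fail-walked)
pos 28 'd': at 5  ** P2@[27:28]
pos 29 'd': at 0 (fail-walked)
pos 30 'c': at 1
pos 31 'd': at 5  ** P2@[30:31]
pos 32 'c': at 1 (fail-walked)
pos 33 'd': at 5  ** P2@[32:33]
pos 34 'e': at 4 (fail-walked)  ** P1@[34:34]
pos 35 'd': at 6
pos 36 'b': at 7
pos 37 'c': at 8
pos 38 'b': at 9  ** P3@[34:38],P4@[37:38]
pos 39 'a': at 0 (fail-walked)
pos 40 'c': at 1
pos 41 'b': at 10  ** P4@[40:41]
pos 42 'c': at 1 (fail-walked)
pos 43 'e': at 2  ** P1@[43:43]
pos 44 'd': at 3  ** P0@[42:44]
pos 45 'c': at 1 (fail-walked)
pos 46 'b': at 10  ** P4@[45:46]
pos 47 'c': at 1 (fail-walked)
pos 48 'b': at 10  ** P4@[47:48]
pos 49 'c': at 1 (fail-walked)
pos 50 'd': at 5  ** P2@[49:50]
pos 51 'e': at 4 (fail-walked)  ** P1@[51:51]
pos 52 'c': at 1 (fail-walked)
pos 53 'c': at 1 (fail-walked)
pos 54 'd': at 5  ** P2@[53:54]
pos 55 'c': at 1 (fail-walked)
pos 56 'b': at 10  ** P4@[55:56]
pos 57 'd': at 0 (fail-walked)
pos 58 'e': at 4  ** P1@[58:58]
pos 59 'd': at 6
pos 60 'e': at 4 (fail-walked)  ** P1@[60:60]
pos 61 'c': at 1 (fail-walked)
pos 62 'd': at 5  ** P2@[61:62]
pos 63 'c': at 1 (fail-walked)
pos 64 'e': at 2  ** P1@[64:64]
pos 65 'd': at 3  ** P0@[63:65]
pos 66 'b': at 7 (fail-walked)
pos 67 'c': at 8
pos 68 'b': at 9  ** P3@[64:68],P4@[67:68]
pos 69 'e': at 4 (fail-walked)  ** P1@[69:69]
pos 70 'c': at 1 (fail-walked)
pos 71 'b': at 10  ** P4@[70:71]
pos 72 'c': at 1 (fail-walked)
pos 73 'c': at 1 (fail-walked)
pos 74 'd': at 5  ** P2@[73:74]
pos 75 'e': at 4 (fail-walked)  ** P1@[75:75]
pos 76 'd': at 6

Matches: [[0,1],[2,1],[3,0],[7,4],[8,1],[9,1],[13,2],[16,2],[19,1],[20,0],[21,1],[22,1],[23,1],[25,2],[26,1],[28,2],[31,2],[33,2],[34,1],[38,3],[38,4],[41,4],[43,1],[44,0],[46,4],[48,4],[50,2],[51,1],[54,2],[56,4],[58,1],[60,1],[62,2],[64,1],[65,0],[68,3],[68,4],[69,1],[71,4],[74,2],[75,1]]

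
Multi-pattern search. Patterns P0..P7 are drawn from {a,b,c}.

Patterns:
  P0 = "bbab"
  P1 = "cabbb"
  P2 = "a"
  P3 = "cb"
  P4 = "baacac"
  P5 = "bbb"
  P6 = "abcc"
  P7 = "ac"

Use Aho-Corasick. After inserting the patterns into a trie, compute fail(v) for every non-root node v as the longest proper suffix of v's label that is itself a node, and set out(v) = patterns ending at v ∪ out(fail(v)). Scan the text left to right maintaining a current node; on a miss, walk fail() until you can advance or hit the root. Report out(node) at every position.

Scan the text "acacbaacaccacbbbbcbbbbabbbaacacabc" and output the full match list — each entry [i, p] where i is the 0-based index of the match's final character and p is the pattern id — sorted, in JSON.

Construct AC machine:
Trie nodes:
  0='ε' goto a→10 b→1 c→5
  1='b' goto a→12 b→2
  2='bb' goto a→3 b→17
  3='bba' goto b→4
  4='bbab' goto ·  [P0 ends]
  5='c' goto a→6 b→11
  6='ca' goto b→7
  7='cab' goto b→8
  8='cabb' goto b→9
  9='cabbb' goto ·  [P1 ends]
  10='a' goto b→18 c→21  [P2 ends]
  11='cb' goto ·  [P3 ends]
  12='ba' goto a→13
  13='baa' goto c→14
  14='baac' goto a→15
  15='baaca' goto c→16
  16='baacac' goto ·  [P4 ends]
  17='bbb' goto ·  [P5 ends]
  18='ab' goto c→19
  19='abc' goto c→20
  20='abcc' goto ·  [P6 ends]
  21='ac' goto ·  [P7 ends]

Failure links (BFS by depth):
  fail(1) 'b': from fail(0)=0 chase 'b': 0 ⇒ 0;  out=∅∪out(0)=∅
  fail(5) 'c': from fail(0)=0 chase 'c': 0 ⇒ 0;  out=∅∪out(0)=∅
  fail(10) 'a': from fail(0)=0 chase 'a': 0 ⇒ 0;  out={2}∪out(0)={2}
  fail(2) 'bb': from fail(1)=0 chase 'b': 0 ⇒ 1;  out=∅∪out(1)=∅
  fail(6) 'ca': from fail(5)=0 chase 'a': 0 ⇒ 10;  out=∅∪out(10)={2}
  fail(11) 'cb': from fail(5)=0 chase 'b': 0 ⇒ 1;  out={3}∪out(1)={3}
  fail(12) 'ba': from fail(1)=0 chase 'a': 0 ⇒ 10;  out=∅∪out(10)={2}
  fail(18) 'ab': from fail(10)=0 chase 'b': 0 ⇒ 1;  out=∅∪out(1)=∅
  fail(21) 'ac': from fail(10)=0 chase 'c': 0 ⇒ 5;  out={7}∪out(5)={7}
  fail(3) 'bba': from fail(2)=1 chase 'a': 1 ⇒ 12;  out=∅∪out(12)={2}
  fail(7) 'cab': from fail(6)=10 chase 'b': 10 ⇒ 18;  out=∅∪out(18)=∅
  fail(13) 'baa': from fail(12)=10 chase 'a': 10→0 ⇒ 10;  out=∅∪out(10)={2}
  fail(17) 'bbb': from fail(2)=1 chase 'b': 1 ⇒ 2;  out={5}∪out(2)={5}
  fail(19) 'abc': from fail(18)=1 chase 'c': 1→0 ⇒ 5;  out=∅∪out(5)=∅
  fail(4) 'bbab': from fail(3)=12 chase 'b': 12→10 ⇒ 18;  out={0}∪out(18)={0}
  fail(8) 'cabb': from fail(7)=18 chase 'b': 18→1 ⇒ 2;  out=∅∪out(2)=∅
  fail(14) 'baac': from fail(13)=10 chase 'c': 10 ⇒ 21;  out=∅∪out(21)={7}
  fail(20) 'abcc': from fail(19)=5 chase 'c': 5→0 ⇒ 5;  out={6}∪out(5)={6}
  fail(9) 'cabbb': from fail(8)=2 chase 'b': 2 ⇒ 17;  out={1}∪out(17)={1,5}
  fail(15) 'baaca': from fail(14)=21 chase 'a': 21→5 ⇒ 6;  out=∅∪out(6)={2}
  fail(16) 'baacac': from fail(15)=6 chase 'c': 6→10 ⇒ 21;  out={4}∪out(21)={4,7}

Text stream:
pos 0 'a': at 10  ** P2@[0:0]
pos 1 'c': at 21  ** P7@[0:1]
pos 2 'a': at 6 (fail-walked)  ** P2@[2:2]
pos 3 'c': at 21 (fail-walked)  ** P7@[2:3]
pos 4 'b': at 11 (fail-walked)  ** P3@[3:4]
pos 5 'a': at 12 (fail-walked)  ** P2@[5:5]
pos 6 'a': at 13  ** P2@[6:6]
pos 7 'c': at 14  ** P7@[6:7]
pos 8 'a': at 15  ** P2@[8:8]
pos 9 'c': at 16  ** P4@[4:9],P7@[8:9]
pos 10 'c': at 5 (fail-walked)
pos 11 'a': at 6  ** P2@[11:11]
pos 12 'c': at 21 (fail-walked)  ** P7@[11:12]
pos 13 'b': at 11 (fail-walked)  ** P3@[12:13]
pos 14 'b': at 2 (fail-walked)
pos 15 'b': at 17  ** P5@[13:15]
pos 16 'b': at 17 (fail-walked)  ** P5@[14:16]
pos 17 'c': at 5 (fail-walked)
pos 18 'b': at 11  ** P3@[17:18]
pos 19 'b': at 2 (fail-walked)
pos 20 'b': at 17  ** P5@[18:20]
pos 21 'b': at 17 (fail-walked)  ** P5@[19:21]
pos 22 'a': at 3 (fail-walked)  ** P2@[22:22]
pos 23 'b': at 4  ** P0@[20:23]
pos 24 'b': at 2 (fail-walked)
pos 25 'b': at 17  ** P5@[23:25]
pos 26 'a': at 3 (fail-walked)  ** P2@[26:26]
pos 27 'a': at 13 (fail-walked)  ** P2@[27:27]
pos 28 'c': at 14  ** P7@[27:28]
pos 29 'a': at 15  ** P2@[29:29]
pos 30 'c': at 16  ** P4@[25:30],P7@[29:30]
pos 31 'a': at 6 (fail-walked)  ** P2@[31:31]
pos 32 'b': at 7
pos 33 'c': at 19 (fail-walked)

All matches (sorted): [[0,2],[1,7],[2,2],[3,7],[4,3],[5,2],[6,2],[7,7],[8,2],[9,4],[9,7],[11,2],[12,7],[13,3],[15,5],[16,5],[18,3],[20,5],[21,5],[22,2],[23,0],[25,5],[26,2],[27,2],[28,7],[29,2],[30,4],[30,7],[31,2]]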